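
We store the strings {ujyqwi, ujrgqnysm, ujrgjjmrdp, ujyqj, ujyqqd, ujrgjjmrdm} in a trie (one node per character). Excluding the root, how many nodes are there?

Count nodes per top-level branch (shared prefixes stored once):
  'u'-branch (ujrgjjmrdm, ujrgjjmrdp, ujrgqnysm, ujyqj, ujyqqd, ujyqwi): 23 nodes
Sum: 23

23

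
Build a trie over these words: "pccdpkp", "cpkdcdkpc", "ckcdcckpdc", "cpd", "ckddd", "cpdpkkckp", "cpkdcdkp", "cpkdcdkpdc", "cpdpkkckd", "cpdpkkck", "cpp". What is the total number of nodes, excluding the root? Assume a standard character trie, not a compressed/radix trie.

39

Trie structure (* marks end of a word):
(root)
├─ c
│  ├─ k
│  │  ├─ c
│  │  │  └─ d
│  │  │     └─ c
│  │  │        └─ c
│  │  │           └─ k
│  │  │              └─ p
│  │  │                 └─ d
│  │  │                    └─ c *
│  │  └─ d
│  │     └─ d
│  │        └─ d *
│  └─ p
│     ├─ d *
│     │  └─ p
│     │     └─ k
│     │        └─ k
│     │           └─ c
│     │              └─ k *
│     │                 ├─ d *
│     │                 └─ p *
│     ├─ k
│     │  └─ d
│     │     └─ c
│     │        └─ d
│     │           └─ k
│     │              └─ p *
│     │                 ├─ c *
│     │                 └─ d
│     │                    └─ c *
│     └─ p *
└─ p
   └─ c
      └─ c
         └─ d
            └─ p
               └─ k
                  └─ p *
Counting every labelled node above: 39.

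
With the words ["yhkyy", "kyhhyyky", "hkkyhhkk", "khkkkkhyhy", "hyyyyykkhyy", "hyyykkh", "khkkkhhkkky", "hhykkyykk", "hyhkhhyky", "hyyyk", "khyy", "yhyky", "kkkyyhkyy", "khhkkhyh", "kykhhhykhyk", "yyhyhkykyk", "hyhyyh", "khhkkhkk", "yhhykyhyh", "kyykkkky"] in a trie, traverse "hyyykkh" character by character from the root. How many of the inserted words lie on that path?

Traverse "hyyykkh" character by character; count nodes along the way that are marked as word ends.
Prefixes of the query that are stored words: "hyyyk", "hyyykkh"
Count: 2

2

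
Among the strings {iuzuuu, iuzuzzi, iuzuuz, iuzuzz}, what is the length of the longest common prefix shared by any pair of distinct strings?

6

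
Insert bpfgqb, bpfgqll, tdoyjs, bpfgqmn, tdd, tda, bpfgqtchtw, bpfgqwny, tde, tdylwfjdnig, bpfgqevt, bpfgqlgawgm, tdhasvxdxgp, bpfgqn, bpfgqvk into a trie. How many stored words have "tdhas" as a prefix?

Filter for entries beginning with "tdhas":
Words under "tdhas": tdhasvxdxgp
Count: 1

1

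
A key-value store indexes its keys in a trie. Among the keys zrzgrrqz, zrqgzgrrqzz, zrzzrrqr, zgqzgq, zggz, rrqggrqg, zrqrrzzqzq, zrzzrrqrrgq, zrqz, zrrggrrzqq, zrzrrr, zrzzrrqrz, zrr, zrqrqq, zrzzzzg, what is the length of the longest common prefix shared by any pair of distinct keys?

8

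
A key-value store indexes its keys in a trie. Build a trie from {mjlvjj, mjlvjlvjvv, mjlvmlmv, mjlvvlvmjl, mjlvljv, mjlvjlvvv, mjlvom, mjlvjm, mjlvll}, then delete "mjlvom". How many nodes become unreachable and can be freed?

2

A node on "mjlvom"'s path can go only if nothing else ends at it or branches off below it.
The suffix "om" (2 nodes) is used only by "mjlvom"; the node for "mjlv" still has the child "j", so pruning stops there.
Nodes removed: 2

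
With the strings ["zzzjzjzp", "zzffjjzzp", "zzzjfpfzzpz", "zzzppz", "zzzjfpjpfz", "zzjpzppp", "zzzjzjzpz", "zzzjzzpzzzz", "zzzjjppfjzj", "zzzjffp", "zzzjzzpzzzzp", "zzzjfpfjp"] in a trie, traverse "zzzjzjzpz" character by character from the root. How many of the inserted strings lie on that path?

Check each prefix of "zzzjzjzpz" against the stored set — each match is an end-marker on the path.
Prefixes of the query that are stored words: "zzzjzjzp", "zzzjzjzpz"
Count: 2

2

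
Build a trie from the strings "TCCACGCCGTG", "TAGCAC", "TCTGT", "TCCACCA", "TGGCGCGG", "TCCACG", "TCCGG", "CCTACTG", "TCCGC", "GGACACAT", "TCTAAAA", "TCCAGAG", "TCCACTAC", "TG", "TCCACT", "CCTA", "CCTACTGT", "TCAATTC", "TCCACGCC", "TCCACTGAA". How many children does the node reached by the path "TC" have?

3

The children of the "TC" node are the distinct next characters among strings starting with "TC".
Characters that immediately follow "TC" among the stored strings: {A, C, T}.
That node has 3 child edges.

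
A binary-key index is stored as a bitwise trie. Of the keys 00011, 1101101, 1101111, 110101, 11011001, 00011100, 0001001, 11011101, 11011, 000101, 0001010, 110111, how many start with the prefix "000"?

5

Walk to "000"; the words in its subtree are exactly those with that prefix.
Words under "000": 0001001, 000101, 0001010, 00011, 00011100
Count: 5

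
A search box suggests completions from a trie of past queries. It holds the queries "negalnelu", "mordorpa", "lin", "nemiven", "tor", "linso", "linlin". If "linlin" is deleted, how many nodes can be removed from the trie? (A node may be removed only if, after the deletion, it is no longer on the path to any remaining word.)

Walk "linlin" from the leaf back toward the root, removing each node that no remaining word uses.
The suffix "lin" (3 nodes) is used only by "linlin"; the node for "lin" still has the child "s", so pruning stops there.
Nodes removed: 3

3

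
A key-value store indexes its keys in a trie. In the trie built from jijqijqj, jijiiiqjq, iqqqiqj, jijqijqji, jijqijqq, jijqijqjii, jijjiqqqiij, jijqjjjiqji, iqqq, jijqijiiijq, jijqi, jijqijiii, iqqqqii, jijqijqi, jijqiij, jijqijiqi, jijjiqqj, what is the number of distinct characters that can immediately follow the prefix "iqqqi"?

Follow the path "iqqqi" to its node, then look at its outgoing edges.
Characters that immediately follow "iqqqi" among the stored strings: {q}.
That node has 1 child edge.

1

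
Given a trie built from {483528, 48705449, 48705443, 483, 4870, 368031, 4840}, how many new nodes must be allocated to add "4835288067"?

The longest prefix of "4835288067" already in the trie is "483528" (length 6).
So 10 − 6 = 4 new nodes.

4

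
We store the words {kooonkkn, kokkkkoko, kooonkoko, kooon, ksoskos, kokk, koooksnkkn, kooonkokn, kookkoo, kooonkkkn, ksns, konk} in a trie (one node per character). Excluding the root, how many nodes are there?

For each word, the new-node count is its length minus the longest prefix already in the trie:
  "kooonkkn" → 8 new (k, o, o, o, n, k, k, n)
  "kokkkkoko" → prefix "ko" already present; 7 new (k, k, k, k, o, k, o)
  "kooonkoko" → prefix "kooonk" already present; 3 new (o, k, o)
  "kooon" → prefix "kooon" already present; 0 new (none)
  "ksoskos" → prefix "k" already present; 6 new (s, o, s, k, o, s)
  "kokk" → prefix "kokk" already present; 0 new (none)
  "koooksnkkn" → prefix "kooo" already present; 6 new (k, s, n, k, k, n)
  "kooonkokn" → prefix "kooonkok" already present; 1 new (n)
  "kookkoo" → prefix "koo" already present; 4 new (k, k, o, o)
  "kooonkkkn" → prefix "kooonkk" already present; 2 new (k, n)
  "ksns" → prefix "ks" already present; 2 new (n, s)
  "konk" → prefix "ko" already present; 2 new (n, k)
Total nodes = 8 + 7 + 3 + 0 + 6 + 0 + 6 + 1 + 4 + 2 + 2 + 2 = 41

41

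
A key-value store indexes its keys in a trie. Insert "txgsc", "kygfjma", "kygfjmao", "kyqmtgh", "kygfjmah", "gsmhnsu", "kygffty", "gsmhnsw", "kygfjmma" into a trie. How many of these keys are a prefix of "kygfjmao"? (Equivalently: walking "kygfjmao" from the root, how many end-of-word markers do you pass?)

2

Traverse "kygfjmao" character by character; count nodes along the way that are marked as word ends.
Prefixes of the query that are stored words: "kygfjma", "kygfjmao"
Count: 2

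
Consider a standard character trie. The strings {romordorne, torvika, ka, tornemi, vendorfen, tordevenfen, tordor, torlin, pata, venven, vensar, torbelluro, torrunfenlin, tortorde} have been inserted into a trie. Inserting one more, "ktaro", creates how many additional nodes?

4

The longest prefix of "ktaro" already in the trie is "k" (length 1).
So 5 − 1 = 4 new nodes.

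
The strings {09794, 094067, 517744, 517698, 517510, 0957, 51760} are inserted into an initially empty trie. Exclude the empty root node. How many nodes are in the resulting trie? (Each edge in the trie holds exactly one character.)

24

Trace insertions, counting only characters that open a new branch:
  "09794" → 5 new (0, 9, 7, 9, 4)
  "094067" → prefix "09" already present; 4 new (4, 0, 6, 7)
  "517744" → 6 new (5, 1, 7, 7, 4, 4)
  "517698" → prefix "517" already present; 3 new (6, 9, 8)
  "517510" → prefix "517" already present; 3 new (5, 1, 0)
  "0957" → prefix "09" already present; 2 new (5, 7)
  "51760" → prefix "5176" already present; 1 new (0)
Total nodes = 5 + 4 + 6 + 3 + 3 + 2 + 1 = 24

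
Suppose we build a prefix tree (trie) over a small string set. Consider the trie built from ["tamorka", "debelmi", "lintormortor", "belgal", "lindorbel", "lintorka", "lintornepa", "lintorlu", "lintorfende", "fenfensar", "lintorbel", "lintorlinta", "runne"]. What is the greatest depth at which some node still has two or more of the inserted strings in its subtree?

7

Look for the deepest trie node that still has at least two words in its subtree.
"lintorlinta" and "lintorlu" agree on "lintorl" (7 characters) before diverging; nothing deeper is shared.
Longest shared-prefix length: 7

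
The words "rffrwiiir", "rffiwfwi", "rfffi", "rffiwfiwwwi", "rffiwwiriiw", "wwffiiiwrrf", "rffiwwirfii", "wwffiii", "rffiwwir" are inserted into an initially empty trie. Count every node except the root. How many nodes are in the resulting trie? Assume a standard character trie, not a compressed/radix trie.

41

Count nodes per top-level branch (shared prefixes stored once):
  'r'-branch (rfffi, rffiwfiwwwi, rffiwfwi, rffiwwir, rffiwwirfii, rffiwwiriiw, rffrwiiir): 30 nodes
  'w'-branch (wwffiii, wwffiiiwrrf): 11 nodes
Sum: 41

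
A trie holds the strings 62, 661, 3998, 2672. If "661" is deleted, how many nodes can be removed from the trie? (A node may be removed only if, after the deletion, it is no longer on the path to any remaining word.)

A node on "661"'s path can go only if nothing else ends at it or branches off below it.
The suffix "61" (2 nodes) is used only by "661"; the node for "6" still has the child "2", so pruning stops there.
Nodes removed: 2

2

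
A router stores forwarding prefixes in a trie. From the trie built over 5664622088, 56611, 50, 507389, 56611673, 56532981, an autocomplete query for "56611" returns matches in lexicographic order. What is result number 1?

56611

DFS of the "56611" subtree visits, in order: "56611", "56611673"
Position 1: 56611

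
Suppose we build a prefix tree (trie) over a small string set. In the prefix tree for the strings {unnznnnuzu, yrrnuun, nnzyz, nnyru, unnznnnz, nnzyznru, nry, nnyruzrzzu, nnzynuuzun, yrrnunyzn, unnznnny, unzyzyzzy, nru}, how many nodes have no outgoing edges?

Leaves are exactly the stored words that no other stored word extends.
Those words: "nnyruzrzzu", "nnzynuuzun", "nnzyznru", "nru", "nry", "unnznnnuzu", "unnznnny", "unnznnnz", "unzyzyzzy", "yrrnunyzn", "yrrnuun"
Leaf count: 11

11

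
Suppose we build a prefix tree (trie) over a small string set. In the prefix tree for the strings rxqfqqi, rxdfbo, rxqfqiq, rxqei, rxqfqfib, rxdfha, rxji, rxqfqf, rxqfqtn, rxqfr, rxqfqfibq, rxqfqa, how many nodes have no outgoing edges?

10

A leaf is a node with no children — equivalently, the end of a word that is not a proper prefix of any other stored word.
Those words: "rxdfbo", "rxdfha", "rxji", "rxqei", "rxqfqa", "rxqfqfibq", "rxqfqiq", "rxqfqqi", "rxqfqtn", "rxqfr"
Leaf count: 10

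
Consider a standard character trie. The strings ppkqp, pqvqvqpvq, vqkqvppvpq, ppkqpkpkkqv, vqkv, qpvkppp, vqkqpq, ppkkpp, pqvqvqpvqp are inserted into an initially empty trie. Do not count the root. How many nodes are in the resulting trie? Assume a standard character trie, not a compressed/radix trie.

Trace insertions, counting only characters that open a new branch:
  "ppkqp" → 5 new (p, p, k, q, p)
  "pqvqvqpvq" → prefix "p" already present; 8 new (q, v, q, v, q, p, v, q)
  "vqkqvppvpq" → 10 new (v, q, k, q, v, p, p, v, p, q)
  "ppkqpkpkkqv" → prefix "ppkqp" already present; 6 new (k, p, k, k, q, v)
  "vqkv" → prefix "vqk" already present; 1 new (v)
  "qpvkppp" → 7 new (q, p, v, k, p, p, p)
  "vqkqpq" → prefix "vqkq" already present; 2 new (p, q)
  "ppkkpp" → prefix "ppk" already present; 3 new (k, p, p)
  "pqvqvqpvqp" → prefix "pqvqvqpvq" already present; 1 new (p)
Total nodes = 5 + 8 + 10 + 6 + 1 + 7 + 2 + 3 + 1 = 43

43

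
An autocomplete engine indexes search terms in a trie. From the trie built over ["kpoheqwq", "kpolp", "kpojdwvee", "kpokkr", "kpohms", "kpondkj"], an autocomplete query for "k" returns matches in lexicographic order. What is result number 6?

Filter for "k…" and sort: "kpoheqwq", "kpohms", "kpojdwvee", "kpokkr", "kpolp", "kpondkj"
The 6th is kpondkj.

kpondkj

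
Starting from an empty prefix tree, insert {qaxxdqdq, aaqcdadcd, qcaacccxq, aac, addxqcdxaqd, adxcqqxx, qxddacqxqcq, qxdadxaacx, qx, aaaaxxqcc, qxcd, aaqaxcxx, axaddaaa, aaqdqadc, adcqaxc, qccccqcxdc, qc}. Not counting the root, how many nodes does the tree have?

98

Count nodes per top-level branch (shared prefixes stored once):
  'a'-branch (aaaaxxqcc, aac, aaqaxcxx, aaqcdadcd, aaqdqadc, adcqaxc, addxqcdxaqd, adxcqqxx, axaddaaa): 55 nodes
  'q'-branch (qaxxdqdq, qc, qcaacccxq, qccccqcxdc, qx, qxcd, qxdadxaacx, qxddacqxqcq): 43 nodes
Sum: 98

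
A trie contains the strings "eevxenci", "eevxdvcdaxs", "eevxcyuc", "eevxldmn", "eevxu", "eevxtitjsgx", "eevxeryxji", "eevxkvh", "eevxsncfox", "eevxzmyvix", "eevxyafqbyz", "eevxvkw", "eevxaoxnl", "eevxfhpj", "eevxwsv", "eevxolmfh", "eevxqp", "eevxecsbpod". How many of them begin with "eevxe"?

3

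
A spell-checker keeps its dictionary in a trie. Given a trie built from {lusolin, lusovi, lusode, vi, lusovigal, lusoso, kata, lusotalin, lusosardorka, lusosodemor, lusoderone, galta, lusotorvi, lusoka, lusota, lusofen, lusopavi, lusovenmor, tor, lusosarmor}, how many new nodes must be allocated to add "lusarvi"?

The longest prefix of "lusarvi" already in the trie is "lus" (length 3).
New nodes needed: |"lusarvi"| − 3 = 7 − 3 = 4.

4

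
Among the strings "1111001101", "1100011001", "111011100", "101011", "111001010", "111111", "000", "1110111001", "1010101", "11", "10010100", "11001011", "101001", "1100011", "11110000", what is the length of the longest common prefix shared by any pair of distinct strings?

Look for the deepest trie node that still has at least two words in its subtree.
e.g. "111011100" and "1110111001" share the prefix "111011100" of length 9; no pair shares a longer one.
Longest shared-prefix length: 9

9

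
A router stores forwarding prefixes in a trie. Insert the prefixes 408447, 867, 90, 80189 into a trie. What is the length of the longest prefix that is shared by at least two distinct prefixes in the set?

Equivalently: take the maximum, over all pairs, of their longest common prefix length.
e.g. "80189" and "867" share the prefix "8" of length 1; no pair shares a longer one.
Longest shared-prefix length: 1

1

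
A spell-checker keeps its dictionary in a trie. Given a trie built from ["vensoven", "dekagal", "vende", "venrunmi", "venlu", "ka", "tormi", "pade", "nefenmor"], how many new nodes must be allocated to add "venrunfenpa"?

Walking "venrunfenpa" from the root, the first 6 characters ("venrun") follow existing edges; "f" is the first miss.
New nodes needed: |"venrunfenpa"| − 6 = 11 − 6 = 5.

5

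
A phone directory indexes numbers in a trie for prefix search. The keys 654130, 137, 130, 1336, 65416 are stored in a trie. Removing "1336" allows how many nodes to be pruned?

2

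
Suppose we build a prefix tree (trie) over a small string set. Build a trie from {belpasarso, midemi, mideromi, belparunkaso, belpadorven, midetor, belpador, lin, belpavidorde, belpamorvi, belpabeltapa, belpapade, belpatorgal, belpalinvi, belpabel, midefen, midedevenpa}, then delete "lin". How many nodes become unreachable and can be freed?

3

Walk "lin" from the leaf back toward the root, removing each node that no remaining word uses.
No other word shares any prefix with "lin", so all 3 of its nodes go.
Nodes removed: 3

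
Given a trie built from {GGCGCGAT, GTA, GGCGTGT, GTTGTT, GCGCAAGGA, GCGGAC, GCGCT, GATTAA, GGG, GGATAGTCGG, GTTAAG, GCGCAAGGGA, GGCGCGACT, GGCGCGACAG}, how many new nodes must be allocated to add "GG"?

0

"GG" is already a full path in the trie; only an end-marker is added.
No new nodes are needed: 0.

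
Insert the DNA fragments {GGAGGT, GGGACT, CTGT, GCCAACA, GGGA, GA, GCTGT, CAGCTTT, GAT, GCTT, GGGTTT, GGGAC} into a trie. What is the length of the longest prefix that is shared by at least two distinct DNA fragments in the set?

Equivalently: take the maximum, over all pairs, of their longest common prefix length.
e.g. "GGGAC" and "GGGACT" share the prefix "GGGAC" of length 5; no pair shares a longer one.
Longest shared-prefix length: 5

5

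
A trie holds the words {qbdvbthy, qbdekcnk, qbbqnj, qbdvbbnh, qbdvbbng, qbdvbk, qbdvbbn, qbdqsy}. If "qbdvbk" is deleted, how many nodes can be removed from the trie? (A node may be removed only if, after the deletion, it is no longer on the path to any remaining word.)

1

A node on "qbdvbk"'s path can go only if nothing else ends at it or branches off below it.
The suffix "k" (1 node) is used only by "qbdvbk"; the node for "qbdvb" still has the child "t", so pruning stops there.
Nodes removed: 1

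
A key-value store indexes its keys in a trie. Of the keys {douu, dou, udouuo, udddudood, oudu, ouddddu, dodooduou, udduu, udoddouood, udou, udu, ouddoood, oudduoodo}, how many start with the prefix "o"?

4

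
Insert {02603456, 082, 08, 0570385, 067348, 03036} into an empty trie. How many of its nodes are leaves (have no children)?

5

Leaves are exactly the stored words that no other stored word extends.
Those words: "02603456", "03036", "0570385", "067348", "082"
Leaf count: 5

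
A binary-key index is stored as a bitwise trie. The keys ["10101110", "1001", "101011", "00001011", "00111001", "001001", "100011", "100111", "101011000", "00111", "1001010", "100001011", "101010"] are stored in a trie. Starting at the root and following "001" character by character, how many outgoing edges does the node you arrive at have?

Follow the path "001" to its node, then look at its outgoing edges.
Characters that immediately follow "001" among the stored strings: {0, 1}.
That node has 2 child edges.

2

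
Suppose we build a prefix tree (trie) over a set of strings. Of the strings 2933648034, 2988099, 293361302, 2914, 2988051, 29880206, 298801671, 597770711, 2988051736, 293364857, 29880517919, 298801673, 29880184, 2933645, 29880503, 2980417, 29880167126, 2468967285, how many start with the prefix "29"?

16

Walk to "29"; the words in its subtree are exactly those with that prefix.
Matches: "2914", "293361302", "2933645", "2933648034", "293364857", "2980417", "298801671", "29880167126", "298801673", "29880184", "29880206", "29880503", "2988051", "2988051736", "29880517919", "2988099"
Count: 16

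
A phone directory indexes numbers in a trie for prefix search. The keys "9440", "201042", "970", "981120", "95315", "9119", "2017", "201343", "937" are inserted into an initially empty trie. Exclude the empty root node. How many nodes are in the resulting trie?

30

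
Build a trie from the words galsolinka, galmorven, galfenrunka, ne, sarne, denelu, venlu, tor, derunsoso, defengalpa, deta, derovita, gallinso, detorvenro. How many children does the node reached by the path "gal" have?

4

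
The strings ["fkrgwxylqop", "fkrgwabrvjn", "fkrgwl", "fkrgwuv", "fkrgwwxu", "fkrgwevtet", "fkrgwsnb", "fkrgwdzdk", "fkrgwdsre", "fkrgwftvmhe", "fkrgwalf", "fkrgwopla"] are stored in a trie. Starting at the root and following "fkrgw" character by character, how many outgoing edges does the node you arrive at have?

10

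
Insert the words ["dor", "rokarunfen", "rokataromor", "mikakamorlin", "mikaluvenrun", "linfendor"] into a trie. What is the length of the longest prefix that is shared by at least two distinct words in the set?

4

The deepest shared node is where two words last agree before diverging.
"mikakamorlin" and "mikaluvenrun" agree on "mika" (4 characters) before diverging; nothing deeper is shared.
Longest shared-prefix length: 4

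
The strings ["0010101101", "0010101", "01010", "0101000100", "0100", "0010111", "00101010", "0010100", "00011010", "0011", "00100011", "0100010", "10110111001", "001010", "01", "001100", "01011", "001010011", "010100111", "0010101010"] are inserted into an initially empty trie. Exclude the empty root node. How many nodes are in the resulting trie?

Count nodes per top-level branch (shared prefixes stored once):
  '0'-branch (00011010, 00100011, 001010, 0010100, 001010011, 0010101, 00101010, 0010101010, 0010101101, 0010111, 0011, 001100, 01, 0100, 0100010, 01010, 0101000100, 010100111, 01011): 48 nodes
  '1'-branch (10110111001): 11 nodes
Sum: 59

59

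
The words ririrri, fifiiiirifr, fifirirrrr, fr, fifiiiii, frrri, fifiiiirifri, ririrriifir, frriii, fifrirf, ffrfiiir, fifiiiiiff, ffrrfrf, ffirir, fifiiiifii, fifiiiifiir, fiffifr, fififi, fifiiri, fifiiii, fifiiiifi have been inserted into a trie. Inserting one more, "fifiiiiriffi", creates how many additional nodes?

2

Walking "fifiiiiriffi" from the root, the first 10 characters ("fifiiiirif") follow existing edges; "f" is the first miss.
New nodes needed: |"fifiiiiriffi"| − 10 = 12 − 10 = 2.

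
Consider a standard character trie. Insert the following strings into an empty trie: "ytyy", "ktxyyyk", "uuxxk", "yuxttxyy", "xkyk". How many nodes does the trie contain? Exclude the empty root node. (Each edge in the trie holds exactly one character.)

27

Insert word by word; a character creates a node only if that edge doesn't already exist:
  "ytyy" → 4 new (y, t, y, y)
  "ktxyyyk" → 7 new (k, t, x, y, y, y, k)
  "uuxxk" → 5 new (u, u, x, x, k)
  "yuxttxyy" → prefix "y" already present; 7 new (u, x, t, t, x, y, y)
  "xkyk" → 4 new (x, k, y, k)
Total nodes = 4 + 7 + 5 + 7 + 4 = 27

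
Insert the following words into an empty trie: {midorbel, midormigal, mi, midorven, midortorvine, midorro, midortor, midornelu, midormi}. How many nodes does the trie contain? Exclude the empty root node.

For each word, the new-node count is its length minus the longest prefix already in the trie:
  "midorbel" → 8 new (m, i, d, o, r, b, e, l)
  "midormigal" → prefix "midor" already present; 5 new (m, i, g, a, l)
  "mi" → prefix "mi" already present; 0 new (none)
  "midorven" → prefix "midor" already present; 3 new (v, e, n)
  "midortorvine" → prefix "midor" already present; 7 new (t, o, r, v, i, n, e)
  "midorro" → prefix "midor" already present; 2 new (r, o)
  "midortor" → prefix "midortor" already present; 0 new (none)
  "midornelu" → prefix "midor" already present; 4 new (n, e, l, u)
  "midormi" → prefix "midormi" already present; 0 new (none)
Total nodes = 8 + 5 + 0 + 3 + 7 + 2 + 0 + 4 + 0 = 29

29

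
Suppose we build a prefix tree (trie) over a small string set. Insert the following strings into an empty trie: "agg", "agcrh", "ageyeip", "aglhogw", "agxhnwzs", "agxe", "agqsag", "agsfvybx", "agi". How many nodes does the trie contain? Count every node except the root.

34

Count nodes per top-level branch (shared prefixes stored once):
  'a'-branch (agcrh, ageyeip, agg, agi, aglhogw, agqsag, agsfvybx, agxe, agxhnwzs): 34 nodes
Sum: 34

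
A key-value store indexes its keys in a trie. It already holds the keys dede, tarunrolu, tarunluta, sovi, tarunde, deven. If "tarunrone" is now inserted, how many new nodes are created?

2

The longest prefix of "tarunrone" already in the trie is "tarunro" (length 7).
So 9 − 7 = 2 new nodes.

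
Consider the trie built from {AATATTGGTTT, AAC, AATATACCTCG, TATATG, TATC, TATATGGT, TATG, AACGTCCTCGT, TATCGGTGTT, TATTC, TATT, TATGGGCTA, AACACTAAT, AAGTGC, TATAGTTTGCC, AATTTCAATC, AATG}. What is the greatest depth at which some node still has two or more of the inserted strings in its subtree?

6

The deepest shared node is where two words last agree before diverging.
e.g. "TATATG" and "TATATGGT" share the prefix "TATATG" of length 6; no pair shares a longer one.
Longest shared-prefix length: 6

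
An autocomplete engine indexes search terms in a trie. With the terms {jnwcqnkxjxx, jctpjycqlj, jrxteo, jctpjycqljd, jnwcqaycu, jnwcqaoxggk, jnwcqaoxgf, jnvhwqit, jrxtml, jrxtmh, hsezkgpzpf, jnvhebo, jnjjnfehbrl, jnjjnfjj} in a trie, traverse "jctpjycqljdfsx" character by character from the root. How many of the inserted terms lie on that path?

Traverse "jctpjycqljdfsx" character by character; count nodes along the way that are marked as word ends.
Prefixes of the query that are stored words: "jctpjycqlj", "jctpjycqljd"
Count: 2

2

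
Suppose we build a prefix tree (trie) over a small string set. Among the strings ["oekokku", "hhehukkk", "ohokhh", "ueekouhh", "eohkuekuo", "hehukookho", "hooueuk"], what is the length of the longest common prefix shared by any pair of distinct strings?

The deepest shared node is where two words last agree before diverging.
e.g. "hehukookho" and "hhehukkk" share the prefix "h" of length 1; no pair shares a longer one.
Longest shared-prefix length: 1

1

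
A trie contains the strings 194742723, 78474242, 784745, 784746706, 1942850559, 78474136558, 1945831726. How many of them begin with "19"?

3

Walk to "19"; the words in its subtree are exactly those with that prefix.
Words under "19": 1942850559, 1945831726, 194742723
Count: 3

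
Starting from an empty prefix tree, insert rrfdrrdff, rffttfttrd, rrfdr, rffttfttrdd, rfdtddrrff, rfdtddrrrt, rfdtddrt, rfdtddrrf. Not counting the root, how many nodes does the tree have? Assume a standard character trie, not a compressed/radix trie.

30

Trace insertions, counting only characters that open a new branch:
  "rrfdrrdff" → 9 new (r, r, f, d, r, r, d, f, f)
  "rffttfttrd" → prefix "r" already present; 9 new (f, f, t, t, f, t, t, r, d)
  "rrfdr" → prefix "rrfdr" already present; 0 new (none)
  "rffttfttrdd" → prefix "rffttfttrd" already present; 1 new (d)
  "rfdtddrrff" → prefix "rf" already present; 8 new (d, t, d, d, r, r, f, f)
  "rfdtddrrrt" → prefix "rfdtddrr" already present; 2 new (r, t)
  "rfdtddrt" → prefix "rfdtddr" already present; 1 new (t)
  "rfdtddrrf" → prefix "rfdtddrrf" already present; 0 new (none)
Total nodes = 9 + 9 + 0 + 1 + 8 + 2 + 1 + 0 = 30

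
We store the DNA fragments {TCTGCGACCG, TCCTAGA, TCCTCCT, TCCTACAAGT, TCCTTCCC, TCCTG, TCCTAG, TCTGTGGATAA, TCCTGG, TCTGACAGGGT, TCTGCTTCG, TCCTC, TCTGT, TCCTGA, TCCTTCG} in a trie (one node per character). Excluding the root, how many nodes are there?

For each word, the new-node count is its length minus the longest prefix already in the trie:
  "TCTGCGACCG" → 10 new (T, C, T, G, C, G, A, C, C, G)
  "TCCTAGA" → prefix "TC" already present; 5 new (C, T, A, G, A)
  "TCCTCCT" → prefix "TCCT" already present; 3 new (C, C, T)
  "TCCTACAAGT" → prefix "TCCTA" already present; 5 new (C, A, A, G, T)
  "TCCTTCCC" → prefix "TCCT" already present; 4 new (T, C, C, C)
  "TCCTG" → prefix "TCCT" already present; 1 new (G)
  "TCCTAG" → prefix "TCCTAG" already present; 0 new (none)
  "TCTGTGGATAA" → prefix "TCTG" already present; 7 new (T, G, G, A, T, A, A)
  "TCCTGG" → prefix "TCCTG" already present; 1 new (G)
  "TCTGACAGGGT" → prefix "TCTG" already present; 7 new (A, C, A, G, G, G, T)
  "TCTGCTTCG" → prefix "TCTGC" already present; 4 new (T, T, C, G)
  "TCCTC" → prefix "TCCTC" already present; 0 new (none)
  "TCTGT" → prefix "TCTGT" already present; 0 new (none)
  "TCCTGA" → prefix "TCCTG" already present; 1 new (A)
  "TCCTTCG" → prefix "TCCTTC" already present; 1 new (G)
Total nodes = 10 + 5 + 3 + 5 + 4 + 1 + 0 + 7 + 1 + 7 + 4 + 0 + 0 + 1 + 1 = 49

49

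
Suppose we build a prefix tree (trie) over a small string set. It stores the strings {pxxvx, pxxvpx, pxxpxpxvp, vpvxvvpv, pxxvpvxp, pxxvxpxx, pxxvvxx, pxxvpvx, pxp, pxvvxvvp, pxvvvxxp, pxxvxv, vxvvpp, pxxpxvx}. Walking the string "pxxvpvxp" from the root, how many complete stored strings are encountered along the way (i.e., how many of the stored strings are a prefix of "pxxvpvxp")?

2

Walk "pxxvpvxp" from the root; an end-of-word marker is hit whenever a stored word is a prefix of "pxxvpvxp".
Prefixes of the query that are stored words: "pxxvpvx", "pxxvpvxp"
Count: 2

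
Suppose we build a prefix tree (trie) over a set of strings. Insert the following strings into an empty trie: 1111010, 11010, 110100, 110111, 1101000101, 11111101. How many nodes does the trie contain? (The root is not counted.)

21

Insert word by word; a character creates a node only if that edge doesn't already exist:
  "1111010" → 7 new (1, 1, 1, 1, 0, 1, 0)
  "11010" → prefix "11" already present; 3 new (0, 1, 0)
  "110100" → prefix "11010" already present; 1 new (0)
  "110111" → prefix "1101" already present; 2 new (1, 1)
  "1101000101" → prefix "110100" already present; 4 new (0, 1, 0, 1)
  "11111101" → prefix "1111" already present; 4 new (1, 1, 0, 1)
Total nodes = 7 + 3 + 1 + 2 + 4 + 4 = 21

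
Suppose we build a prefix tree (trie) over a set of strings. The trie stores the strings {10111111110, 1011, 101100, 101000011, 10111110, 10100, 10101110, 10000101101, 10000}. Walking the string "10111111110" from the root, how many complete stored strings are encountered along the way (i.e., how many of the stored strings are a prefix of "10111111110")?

2

Walk "10111111110" from the root; an end-of-word marker is hit whenever a stored word is a prefix of "10111111110".
Prefixes of the query that are stored words: "1011", "10111111110"
Count: 2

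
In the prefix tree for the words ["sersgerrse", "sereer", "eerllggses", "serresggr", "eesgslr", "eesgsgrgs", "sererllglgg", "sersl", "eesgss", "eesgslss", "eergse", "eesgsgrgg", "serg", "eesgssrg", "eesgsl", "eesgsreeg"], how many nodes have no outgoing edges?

Leaves are exactly the stored words that no other stored word extends.
Those words: "eergse", "eerllggses", "eesgsgrgg", "eesgsgrgs", "eesgslr", "eesgslss", "eesgsreeg", "eesgssrg", "sereer", "sererllglgg", "serg", "serresggr", "sersgerrse", "sersl"
Leaf count: 14

14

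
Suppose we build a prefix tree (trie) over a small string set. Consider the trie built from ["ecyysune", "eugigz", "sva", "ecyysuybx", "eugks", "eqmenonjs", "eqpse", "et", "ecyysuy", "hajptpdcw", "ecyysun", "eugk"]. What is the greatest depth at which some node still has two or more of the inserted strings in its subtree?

7

Look for the deepest trie node that still has at least two words in its subtree.
e.g. "ecyysun" and "ecyysune" share the prefix "ecyysun" of length 7; no pair shares a longer one.
Longest shared-prefix length: 7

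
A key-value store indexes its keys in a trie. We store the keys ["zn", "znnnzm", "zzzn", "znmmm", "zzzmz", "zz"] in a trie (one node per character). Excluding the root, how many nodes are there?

14

Trie structure (* marks end of a word):
(root)
└─ z
   ├─ n *
   │  ├─ m
   │  │  └─ m
   │  │     └─ m *
   │  └─ n
   │     └─ n
   │        └─ z
   │           └─ m *
   └─ z *
      └─ z
         ├─ m
         │  └─ z *
         └─ n *
Counting every labelled node above: 14.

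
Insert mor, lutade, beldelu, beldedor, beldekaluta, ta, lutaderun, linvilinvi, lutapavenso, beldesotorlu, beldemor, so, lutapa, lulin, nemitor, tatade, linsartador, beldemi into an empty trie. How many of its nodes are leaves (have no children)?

A leaf is a node with no children — equivalently, the end of a word that is not a proper prefix of any other stored word.
Those words: "beldedor", "beldekaluta", "beldelu", "beldemi", "beldemor", "beldesotorlu", "linsartador", "linvilinvi", "lulin", "lutaderun", "lutapavenso", "mor", "nemitor", "so", "tatade"
Leaf count: 15

15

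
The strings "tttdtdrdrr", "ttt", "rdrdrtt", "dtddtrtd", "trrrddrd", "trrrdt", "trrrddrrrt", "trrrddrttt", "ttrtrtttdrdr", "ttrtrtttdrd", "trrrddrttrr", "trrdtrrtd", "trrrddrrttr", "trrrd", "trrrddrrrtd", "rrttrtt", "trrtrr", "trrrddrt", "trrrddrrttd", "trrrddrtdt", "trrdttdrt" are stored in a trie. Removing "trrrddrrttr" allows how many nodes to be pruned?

Walk "trrrddrrttr" from the leaf back toward the root, removing each node that no remaining word uses.
The suffix "r" (1 node) is used only by "trrrddrrttr"; the node for "trrrddrrtt" still has the child "d", so pruning stops there.
Nodes removed: 1

1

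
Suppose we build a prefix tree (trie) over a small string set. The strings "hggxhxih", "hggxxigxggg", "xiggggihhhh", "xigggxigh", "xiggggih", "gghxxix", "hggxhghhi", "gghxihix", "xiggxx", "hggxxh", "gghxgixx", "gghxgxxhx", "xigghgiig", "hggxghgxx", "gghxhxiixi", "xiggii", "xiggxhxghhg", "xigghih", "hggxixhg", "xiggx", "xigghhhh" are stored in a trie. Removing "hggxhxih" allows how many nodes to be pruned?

Walk "hggxhxih" from the leaf back toward the root, removing each node that no remaining word uses.
The suffix "xih" (3 nodes) is used only by "hggxhxih"; the node for "hggxh" still has the child "g", so pruning stops there.
Nodes removed: 3

3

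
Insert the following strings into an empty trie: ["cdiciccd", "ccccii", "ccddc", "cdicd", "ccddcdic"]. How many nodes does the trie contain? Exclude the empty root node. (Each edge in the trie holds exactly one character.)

20

Count nodes per top-level branch (shared prefixes stored once):
  'c'-branch (ccccii, ccddc, ccddcdic, cdicd, cdiciccd): 20 nodes
Sum: 20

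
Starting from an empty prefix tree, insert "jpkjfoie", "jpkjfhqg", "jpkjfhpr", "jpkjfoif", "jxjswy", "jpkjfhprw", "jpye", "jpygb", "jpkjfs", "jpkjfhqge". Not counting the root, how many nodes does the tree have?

26

Trie structure (* marks end of a word):
(root)
└─ j
   ├─ p
   │  ├─ k
   │  │  └─ j
   │  │     └─ f
   │  │        ├─ h
   │  │        │  ├─ p
   │  │        │  │  └─ r *
   │  │        │  │     └─ w *
   │  │        │  └─ q
   │  │        │     └─ g *
   │  │        │        └─ e *
   │  │        ├─ o
   │  │        │  └─ i
   │  │        │     ├─ e *
   │  │        │     └─ f *
   │  │        └─ s *
   │  └─ y
   │     ├─ e *
   │     └─ g
   │        └─ b *
   └─ x
      └─ j
         └─ s
            └─ w
               └─ y *
Counting every labelled node above: 26.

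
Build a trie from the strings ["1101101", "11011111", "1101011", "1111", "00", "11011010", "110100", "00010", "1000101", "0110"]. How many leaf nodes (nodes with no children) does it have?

8

A leaf is a node with no children — equivalently, the end of a word that is not a proper prefix of any other stored word.
Those words: "00010", "0110", "1000101", "110100", "1101011", "11011010", "11011111", "1111"
Leaf count: 8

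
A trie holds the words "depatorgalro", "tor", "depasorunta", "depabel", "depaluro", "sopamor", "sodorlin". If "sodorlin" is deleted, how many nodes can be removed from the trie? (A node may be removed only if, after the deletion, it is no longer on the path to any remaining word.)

6

After clearing the end-marker at "sodorlin", prune upward until reaching a node still needed by another word.
The suffix "dorlin" (6 nodes) is used only by "sodorlin"; the node for "so" still has the child "p", so pruning stops there.
Nodes removed: 6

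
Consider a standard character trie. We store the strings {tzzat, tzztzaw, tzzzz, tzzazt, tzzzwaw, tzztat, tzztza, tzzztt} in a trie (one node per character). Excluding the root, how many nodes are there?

20

Insert word by word; a character creates a node only if that edge doesn't already exist:
  "tzzat" → 5 new (t, z, z, a, t)
  "tzztzaw" → prefix "tzz" already present; 4 new (t, z, a, w)
  "tzzzz" → prefix "tzz" already present; 2 new (z, z)
  "tzzazt" → prefix "tzza" already present; 2 new (z, t)
  "tzzzwaw" → prefix "tzzz" already present; 3 new (w, a, w)
  "tzztat" → prefix "tzzt" already present; 2 new (a, t)
  "tzztza" → prefix "tzztza" already present; 0 new (none)
  "tzzztt" → prefix "tzzz" already present; 2 new (t, t)
Total nodes = 5 + 4 + 2 + 2 + 3 + 2 + 0 + 2 = 20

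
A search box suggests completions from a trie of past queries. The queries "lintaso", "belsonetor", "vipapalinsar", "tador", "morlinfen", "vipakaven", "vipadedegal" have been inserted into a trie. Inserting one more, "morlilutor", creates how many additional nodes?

5

Walking "morlilutor" from the root, the first 5 characters ("morli") follow existing edges; "l" is the first miss.
So 10 − 5 = 5 new nodes.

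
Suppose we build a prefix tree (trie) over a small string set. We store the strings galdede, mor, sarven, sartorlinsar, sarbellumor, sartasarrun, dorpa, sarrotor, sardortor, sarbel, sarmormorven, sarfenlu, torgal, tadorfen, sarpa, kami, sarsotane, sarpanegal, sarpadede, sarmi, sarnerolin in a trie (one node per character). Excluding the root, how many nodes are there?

Count nodes per top-level branch (shared prefixes stored once):
  'd'-branch (dorpa): 5 nodes
  'g'-branch (galdede): 7 nodes
  'k'-branch (kami): 4 nodes
  'm'-branch (mor): 3 nodes
  's'-branch (sarbel, sarbellumor, sardortor, sarfenlu, sarmi, sarmormorven, sarnerolin, sarpa, sarpadede, sarpanegal, sarrotor, sarsotane, sartasarrun, sartorlinsar, sarven): 80 nodes
  't'-branch (tadorfen, torgal): 13 nodes
Sum: 112

112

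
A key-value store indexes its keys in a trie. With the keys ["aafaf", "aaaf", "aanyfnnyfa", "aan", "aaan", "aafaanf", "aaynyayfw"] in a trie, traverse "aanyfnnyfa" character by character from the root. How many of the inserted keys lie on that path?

2

Walk "aanyfnnyfa" from the root; an end-of-word marker is hit whenever a stored word is a prefix of "aanyfnnyfa".
Prefixes of the query that are stored words: "aan", "aanyfnnyfa"
Count: 2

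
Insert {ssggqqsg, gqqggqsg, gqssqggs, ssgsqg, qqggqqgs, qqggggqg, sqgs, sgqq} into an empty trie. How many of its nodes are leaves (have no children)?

Leaves are exactly the stored words that no other stored word extends.
Those words: "gqqggqsg", "gqssqggs", "qqggggqg", "qqggqqgs", "sgqq", "sqgs", "ssggqqsg", "ssgsqg"
Leaf count: 8

8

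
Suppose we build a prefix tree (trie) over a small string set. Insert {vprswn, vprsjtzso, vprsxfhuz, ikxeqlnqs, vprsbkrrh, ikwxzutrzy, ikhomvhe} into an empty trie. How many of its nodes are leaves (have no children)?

7

Leaves are exactly the stored words that no other stored word extends.
Those words: "ikhomvhe", "ikwxzutrzy", "ikxeqlnqs", "vprsbkrrh", "vprsjtzso", "vprswn", "vprsxfhuz"
Leaf count: 7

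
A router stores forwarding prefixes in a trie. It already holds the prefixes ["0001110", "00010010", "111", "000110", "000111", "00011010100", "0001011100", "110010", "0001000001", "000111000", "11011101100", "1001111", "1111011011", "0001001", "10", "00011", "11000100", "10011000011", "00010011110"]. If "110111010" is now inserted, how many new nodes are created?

Walking "110111010" from the root, the first 8 characters ("11011101") follow existing edges; "0" is the first miss.
New nodes needed: |"110111010"| − 8 = 9 − 8 = 1.

1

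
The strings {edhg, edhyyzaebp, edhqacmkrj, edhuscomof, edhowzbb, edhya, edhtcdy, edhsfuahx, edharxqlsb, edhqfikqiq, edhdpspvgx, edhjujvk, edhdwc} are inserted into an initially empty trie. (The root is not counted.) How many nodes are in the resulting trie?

Count nodes per top-level branch (shared prefixes stored once):
  'e'-branch (edharxqlsb, edhdpspvgx, edhdwc, edhg, edhjujvk, edhowzbb, edhqacmkrj, edhqfikqiq, edhsfuahx, edhtcdy, edhuscomof, edhya, edhyyzaebp): 68 nodes
Sum: 68

68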